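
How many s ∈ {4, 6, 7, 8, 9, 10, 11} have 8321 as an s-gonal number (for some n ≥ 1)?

s = 4: P(4, 91) = 8281 and P(4, 92) = 8464; 8321 is not s-gonal.
s = 6: P(6, 64) = 8128 and P(6, 65) = 8385; 8321 is not s-gonal.
s = 7: P(7, 57) = 8037 and P(7, 58) = 8323; 8321 is not s-gonal.
s = 8: P(8, 53) = 8321. ✓
s = 9: P(9, 49) = 8281 and P(9, 50) = 8625; 8321 is not s-gonal.
s = 10: P(10, 45) = 7965 and P(10, 46) = 8326; 8321 is not s-gonal.
s = 11: P(11, 43) = 8170 and P(11, 44) = 8558; 8321 is not s-gonal.
Hits: s ∈ {8} → 1.

1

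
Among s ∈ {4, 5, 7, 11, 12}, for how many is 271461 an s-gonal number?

s = 4: P(4, 521) = 271441 and P(4, 522) = 272484; 271461 is not s-gonal.
s = 5: P(5, 425) = 270725 and P(5, 426) = 272001; 271461 is not s-gonal.
s = 7: P(7, 329) = 270109 and P(7, 330) = 271755; 271461 is not s-gonal.
s = 11: P(11, 246) = 271461. ✓
s = 12: P(12, 233) = 270513 and P(12, 234) = 272844; 271461 is not s-gonal.
Hits: s ∈ {11} → 1.

1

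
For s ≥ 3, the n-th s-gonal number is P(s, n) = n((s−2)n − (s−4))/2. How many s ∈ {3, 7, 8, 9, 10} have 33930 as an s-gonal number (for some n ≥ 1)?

1

s = 3: P(3, 260) = 33930. ✓
s = 7: P(7, 116) = 33466 and P(7, 117) = 34047; 33930 is not s-gonal.
s = 8: P(8, 106) = 33496 and P(8, 107) = 34133; 33930 is not s-gonal.
s = 9: P(9, 98) = 33369 and P(9, 99) = 34056; 33930 is not s-gonal.
s = 10: P(10, 92) = 33580 and P(10, 93) = 34317; 33930 is not s-gonal.
Hits: s ∈ {3} → 1.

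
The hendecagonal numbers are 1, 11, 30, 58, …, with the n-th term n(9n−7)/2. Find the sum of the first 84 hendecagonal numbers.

892500

Σ i(9i−7)/2 = (9Σi² − 7Σi) / 2 over i = 1..84.
Σi = 3570 and Σi² = 201110.
(9·201110 − 7·3570) / 2 = 1785000/2 = 892500.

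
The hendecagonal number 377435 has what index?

290

Set n(9n−7)/2 = 377435, giving 9n² − 7n − 754870 = 0.
The discriminant is 49 + 72·377435 = 27175369, and √27175369 = 5213.
So n = (7 + 5213) / 18 = 5220/18 = 290.
Check: 290·(9·290 − 7)/2 = 377435. ✓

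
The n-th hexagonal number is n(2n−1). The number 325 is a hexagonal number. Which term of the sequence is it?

13

Set n(2n−1) = 325, giving 2n² − n − 325 = 0.
So n = (1 + 51) / 4 = 52/4 = 13.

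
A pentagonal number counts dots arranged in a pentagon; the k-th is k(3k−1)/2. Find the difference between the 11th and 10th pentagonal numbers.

Consecutive pentagonal numbers differ by 3n − 2: here 3·11 − 2 = 31.

31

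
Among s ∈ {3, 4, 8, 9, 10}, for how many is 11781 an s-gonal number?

s = 3: P(3, 153) = 11781. ✓
s = 4: P(4, 108) = 11664 and P(4, 109) = 11881; 11781 is not s-gonal.
s = 8: P(8, 63) = 11781. ✓
s = 9: P(9, 58) = 11629 and P(9, 59) = 12036; 11781 is not s-gonal.
s = 10: P(10, 54) = 11502 and P(10, 55) = 11935; 11781 is not s-gonal.
Hits: s ∈ {3, 8} → 2.

2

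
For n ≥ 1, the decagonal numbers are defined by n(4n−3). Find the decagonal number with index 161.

The 161st decagonal number is n(4n−3) with n = 161.
161·(4·161 − 3) = 161·641 = 103201.

103201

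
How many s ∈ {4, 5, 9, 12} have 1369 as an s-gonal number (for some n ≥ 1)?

1

s = 4: P(4, 37) = 1369. ✓
s = 5: P(5, 30) = 1335 and P(5, 31) = 1426; 1369 is not s-gonal.
s = 9: P(9, 20) = 1350 and P(9, 21) = 1491; 1369 is not s-gonal.
s = 12: P(12, 16) = 1216 and P(12, 17) = 1377; 1369 is not s-gonal.
Hits: s ∈ {4} → 1.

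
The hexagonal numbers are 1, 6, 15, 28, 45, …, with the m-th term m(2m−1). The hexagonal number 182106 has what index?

Set n(2n−1) = 182106, giving 2n² − n − 182106 = 0.
The discriminant is 1 + 8·182106 = 1456849, and √1456849 = 1207.
So n = (1 + 1207) / 4 = 1208/4 = 302.

302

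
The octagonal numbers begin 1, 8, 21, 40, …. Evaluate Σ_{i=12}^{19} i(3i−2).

Σ i(3i−2) = 3Σi² − 2Σi over i = 12..19.
Σi = 190 − 66 = 124 and Σi² = 2470 − 506 = 1964.
3·1964 − 2·124 = 5644.

5644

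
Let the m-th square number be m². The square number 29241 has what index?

We need n² = 29241, so n = √29241 = 171.

171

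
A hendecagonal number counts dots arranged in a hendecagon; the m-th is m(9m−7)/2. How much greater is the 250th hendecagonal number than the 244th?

13317

250·(9·250 − 7)/2 = 280375 and 244·(9·244 − 7)/2 = 267058.
Difference: 280375 − 267058 = 13317.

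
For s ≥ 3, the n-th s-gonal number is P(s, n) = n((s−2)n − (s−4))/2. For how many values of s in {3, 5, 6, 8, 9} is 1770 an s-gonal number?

2

s = 3: P(3, 59) = 1770. ✓
s = 5: P(5, 34) = 1717 and P(5, 35) = 1820; 1770 is not s-gonal.
s = 6: P(6, 30) = 1770. ✓
s = 8: P(8, 24) = 1680 and P(8, 25) = 1825; 1770 is not s-gonal.
s = 9: P(9, 22) = 1639 and P(9, 23) = 1794; 1770 is not s-gonal.
Hits: s ∈ {3, 6} → 2.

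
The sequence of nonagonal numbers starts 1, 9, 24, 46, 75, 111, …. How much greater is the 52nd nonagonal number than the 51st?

358

Consecutive nonagonal numbers differ by 7n − 6: here 7·52 − 6 = 358.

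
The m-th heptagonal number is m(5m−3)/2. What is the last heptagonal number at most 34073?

Solve n(5n−3)/2 ≤ 34073 for integer n.
n = 117 gives 34047 ≤ 34073, while n = 118 gives 34633 > 34073; so the answer is 34047.

34047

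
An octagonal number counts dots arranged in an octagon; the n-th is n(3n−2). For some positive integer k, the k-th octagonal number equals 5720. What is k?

44

Set n(3n−2) = 5720, giving 3n² − 2n − 5720 = 0.
The discriminant is 4 + 12·5720 = 68644, and √68644 = 262.
So n = (2 + 262) / 6 = 264/6 = 44.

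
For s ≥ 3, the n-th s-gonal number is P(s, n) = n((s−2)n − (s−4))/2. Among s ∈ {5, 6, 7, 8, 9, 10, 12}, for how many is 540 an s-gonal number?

s = 5: P(5, 19) = 532 and P(5, 20) = 590; 540 is not s-gonal.
s = 6: P(6, 16) = 496 and P(6, 17) = 561; 540 is not s-gonal.
s = 7: P(7, 15) = 540. ✓
s = 8: P(8, 13) = 481 and P(8, 14) = 560; 540 is not s-gonal.
s = 9: P(9, 12) = 474 and P(9, 13) = 559; 540 is not s-gonal.
s = 10: P(10, 12) = 540. ✓
s = 12: P(12, 10) = 460 and P(12, 11) = 561; 540 is not s-gonal.
Hits: s ∈ {7, 10} → 2.

2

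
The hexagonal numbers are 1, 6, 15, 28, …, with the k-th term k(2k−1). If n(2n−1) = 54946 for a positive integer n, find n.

Set n(2n−1) = 54946, giving 2n² − n − 54946 = 0.
The discriminant is 1 + 8·54946 = 439569, and √439569 = 663.
So n = (1 + 663) / 4 = 664/4 = 166.
Check: 166·(2·166 − 1) = 54946. ✓

166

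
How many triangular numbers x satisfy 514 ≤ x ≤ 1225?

The n-th triangular number is n(n+1)/2.
Smallest index with value ≥ 514: n = 32 (giving 528).
Largest index with value ≤ 1225: n = 49 (giving 1225).
Indices 32 through 49: 18 terms.

18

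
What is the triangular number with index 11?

11·12/2 = 132/2 = 66.

66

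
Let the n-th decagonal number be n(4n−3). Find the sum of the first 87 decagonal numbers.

881716

Σ i(4i−3) = 4Σi² − 3Σi over i = 1..87.
Σi = 3828 and Σi² = 223300.
4·223300 − 3·3828 = 881716.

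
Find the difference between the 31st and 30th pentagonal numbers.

Consecutive pentagonal numbers differ by 3n − 2: here 3·31 − 2 = 91.

91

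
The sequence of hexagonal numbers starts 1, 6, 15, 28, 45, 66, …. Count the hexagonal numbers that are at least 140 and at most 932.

The n-th hexagonal number is n(2n−1).
Smallest index with value ≥ 140: n = 9 (giving 153).
Largest index with value ≤ 932: n = 21 (giving 861).
Indices 9 through 21: 13 terms.

13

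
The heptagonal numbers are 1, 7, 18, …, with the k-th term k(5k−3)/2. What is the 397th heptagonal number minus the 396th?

Consecutive heptagonal numbers differ by 5n − 4: here 5·397 − 4 = 1981.

1981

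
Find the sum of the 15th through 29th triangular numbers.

3935

Σ i(i+1)/2 = (Σi² + Σi) / 2 over i = 15..29.
Σi = 435 − 105 = 330 and Σi² = 8555 − 1015 = 7540.
(1·7540 + 1·330) / 2 = 7870/2 = 3935.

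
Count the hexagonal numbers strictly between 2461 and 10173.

36

The n-th hexagonal number is n(2n−1).
Smallest index with value > 2461: n = 36 (giving 2556).
Largest index with value < 10173: n = 71 (giving 10011).
Indices 36 through 71: 36 terms.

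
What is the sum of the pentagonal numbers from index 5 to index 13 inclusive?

Σ i(3i−1)/2 = (3Σi² − Σi) / 2 over i = 5..13.
Σi = 91 − 10 = 81 and Σi² = 819 − 30 = 789.
(3·789 − 1·81) / 2 = 2286/2 = 1143.

1143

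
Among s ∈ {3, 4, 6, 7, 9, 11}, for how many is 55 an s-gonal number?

s = 3: P(3, 10) = 55. ✓
s = 4: P(4, 7) = 49 and P(4, 8) = 64; 55 is not s-gonal.
s = 6: P(6, 5) = 45 and P(6, 6) = 66; 55 is not s-gonal.
s = 7: P(7, 5) = 55. ✓
s = 9: P(9, 4) = 46 and P(9, 5) = 75; 55 is not s-gonal.
s = 11: P(11, 3) = 30 and P(11, 4) = 58; 55 is not s-gonal.
Hits: s ∈ {3, 7} → 2.

2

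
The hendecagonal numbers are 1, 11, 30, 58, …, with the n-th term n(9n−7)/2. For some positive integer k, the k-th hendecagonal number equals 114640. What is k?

160

Set n(9n−7)/2 = 114640, giving 9n² − 7n − 229280 = 0.
The discriminant is 49 + 72·114640 = 8254129, and √8254129 = 2873.
So n = (7 + 2873) / 18 = 2880/18 = 160.
Check: 160·(9·160 − 7)/2 = 114640. ✓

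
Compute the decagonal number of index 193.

The 193rd decagonal number is n(4n−3) with n = 193.
193·(4·193 − 3) = 193·769 = 148417.

148417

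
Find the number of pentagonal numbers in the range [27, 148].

6

The n-th pentagonal number is n(3n−1)/2.
Smallest index with value ≥ 27: n = 5 (giving 35).
Largest index with value ≤ 148: n = 10 (giving 145).
Indices 5 through 10: 6 terms.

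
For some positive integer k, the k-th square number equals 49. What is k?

7

We need n² = 49, so n = √49 = 7.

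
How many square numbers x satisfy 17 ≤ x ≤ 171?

The n-th square number is n².
Smallest index with value ≥ 17: n = 5 (giving 25).
Largest index with value ≤ 171: n = 13 (giving 169).
Indices 5 through 13: 9 terms.

9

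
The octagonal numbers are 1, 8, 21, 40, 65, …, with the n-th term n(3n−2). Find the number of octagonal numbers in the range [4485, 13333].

The n-th octagonal number is n(3n−2).
Smallest index with value ≥ 4485: n = 39 (giving 4485).
Largest index with value ≤ 13333: n = 67 (giving 13333).
Indices 39 through 67: 29 terms.

29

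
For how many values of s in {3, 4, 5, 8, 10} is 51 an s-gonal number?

1

s = 3: P(3, 9) = 45 and P(3, 10) = 55; 51 is not s-gonal.
s = 4: P(4, 7) = 49 and P(4, 8) = 64; 51 is not s-gonal.
s = 5: P(5, 6) = 51. ✓
s = 8: P(8, 4) = 40 and P(8, 5) = 65; 51 is not s-gonal.
s = 10: P(10, 3) = 27 and P(10, 4) = 52; 51 is not s-gonal.
Hits: s ∈ {5} → 1.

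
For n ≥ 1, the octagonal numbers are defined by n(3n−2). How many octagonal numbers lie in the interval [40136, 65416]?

The n-th octagonal number is n(3n−2).
Smallest index with value ≥ 40136: n = 116 (giving 40136).
Largest index with value ≤ 65416: n = 148 (giving 65416).
Indices 116 through 148: 33 terms.

33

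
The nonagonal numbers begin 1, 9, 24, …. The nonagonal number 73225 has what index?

Set n(7n−5)/2 = 73225, giving 7n² − 5n − 146450 = 0.
The discriminant is 25 + 56·73225 = 4100625, and √4100625 = 2025.
So n = (5 + 2025) / 14 = 2030/14 = 145.

145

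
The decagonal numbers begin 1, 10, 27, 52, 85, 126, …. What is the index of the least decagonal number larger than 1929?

23

Solve n(4n−3) > 1929 for integer n.
The largest n with value ≤ 1929 is 22 (since 1870 ≤ 1929 < 2047), so the first above is n = 23, value 2047.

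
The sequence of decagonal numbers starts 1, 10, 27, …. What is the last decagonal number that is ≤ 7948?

7612

Solve n(4n−3) ≤ 7948 for integer n.
n = 44 gives 7612 ≤ 7948, while n = 45 gives 7965 > 7948; so the answer is 7612.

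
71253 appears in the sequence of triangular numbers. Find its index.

377

Set n(n+1)/2 = 71253, giving n² + n − 142506 = 0.
The discriminant is 1 + 8·71253 = 570025, and √570025 = 755.
So n = (-1 + 755) / 2 = 754/2 = 377.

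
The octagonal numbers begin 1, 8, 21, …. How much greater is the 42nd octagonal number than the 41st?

Consecutive octagonal numbers differ by 6n − 5: here 6·42 − 5 = 247.

247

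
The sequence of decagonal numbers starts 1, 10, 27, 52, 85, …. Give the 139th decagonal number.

76867

139·(4·139 − 3) = 139·553 = 76867.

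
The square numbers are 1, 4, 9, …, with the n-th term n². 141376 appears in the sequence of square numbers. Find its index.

376

We need n² = 141376, so n = √141376 = 376.
Check: 376² = 141376. ✓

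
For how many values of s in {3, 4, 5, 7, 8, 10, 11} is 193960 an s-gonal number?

1

s = 3: P(3, 622) = 193753 and P(3, 623) = 194376; 193960 is not s-gonal.
s = 4: P(4, 440) = 193600 and P(4, 441) = 194481; 193960 is not s-gonal.
s = 5: P(5, 359) = 193142 and P(5, 360) = 194220; 193960 is not s-gonal.
s = 7: P(7, 278) = 192793 and P(7, 279) = 194184; 193960 is not s-gonal.
s = 8: P(8, 254) = 193040 and P(8, 255) = 194565; 193960 is not s-gonal.
s = 10: P(10, 220) = 192940 and P(10, 221) = 194701; 193960 is not s-gonal.
s = 11: P(11, 208) = 193960. ✓
Hits: s ∈ {11} → 1.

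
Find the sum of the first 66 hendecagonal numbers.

Σ i(9i−7)/2 = (9Σi² − 7Σi) / 2 over i = 1..66.
Σi = 2211 and Σi² = 98021.
(9·98021 − 7·2211) / 2 = 866712/2 = 433356.

433356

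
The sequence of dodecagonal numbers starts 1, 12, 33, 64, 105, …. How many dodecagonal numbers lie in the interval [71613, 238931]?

99

The n-th dodecagonal number is n(5n−4).
Smallest index with value ≥ 71613: n = 121 (giving 72721).
Largest index with value ≤ 238931: n = 219 (giving 238929).
Indices 121 through 219: 99 terms.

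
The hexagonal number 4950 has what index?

Set n(2n−1) = 4950, giving 2n² − n − 4950 = 0.
The discriminant is 1 + 8·4950 = 39601, and √39601 = 199.
So n = (1 + 199) / 4 = 200/4 = 50.
Check: 50·(2·50 − 1) = 4950. ✓

50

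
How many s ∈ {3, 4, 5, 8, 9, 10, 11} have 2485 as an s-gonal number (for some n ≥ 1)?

1

s = 3: P(3, 70) = 2485. ✓
s = 4: P(4, 49) = 2401 and P(4, 50) = 2500; 2485 is not s-gonal.
s = 5: P(5, 40) = 2380 and P(5, 41) = 2501; 2485 is not s-gonal.
s = 8: P(8, 29) = 2465 and P(8, 30) = 2640; 2485 is not s-gonal.
s = 9: P(9, 27) = 2484 and P(9, 28) = 2674; 2485 is not s-gonal.
s = 10: P(10, 25) = 2425 and P(10, 26) = 2626; 2485 is not s-gonal.
s = 11: P(11, 23) = 2300 and P(11, 24) = 2508; 2485 is not s-gonal.
Hits: s ∈ {3} → 1.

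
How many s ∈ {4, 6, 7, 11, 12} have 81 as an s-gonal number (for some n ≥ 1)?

2

s = 4: P(4, 9) = 81. ✓
s = 6: P(6, 6) = 66 and P(6, 7) = 91; 81 is not s-gonal.
s = 7: P(7, 6) = 81. ✓
s = 11: P(11, 4) = 58 and P(11, 5) = 95; 81 is not s-gonal.
s = 12: P(12, 4) = 64 and P(12, 5) = 105; 81 is not s-gonal.
Hits: s ∈ {4, 7} → 2.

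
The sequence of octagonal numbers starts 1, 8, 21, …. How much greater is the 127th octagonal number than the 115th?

127·(3·127 − 2) = 48133 and 115·(3·115 − 2) = 39445.
Difference: 48133 − 39445 = 8688.

8688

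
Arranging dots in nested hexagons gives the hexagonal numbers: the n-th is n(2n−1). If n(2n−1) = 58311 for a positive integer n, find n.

Set n(2n−1) = 58311, giving 2n² − n − 58311 = 0.
So n = (1 + 683) / 4 = 684/4 = 171.
Check: 171·(2·171 − 1) = 58311. ✓

171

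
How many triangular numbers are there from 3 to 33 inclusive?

The n-th triangular number is n(n+1)/2.
Smallest index with value ≥ 3: n = 2 (giving 3).
Largest index with value ≤ 33: n = 7 (giving 28).
Indices 2 through 7: 6 terms.

6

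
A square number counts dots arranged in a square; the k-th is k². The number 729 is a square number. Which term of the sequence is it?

27

We need n² = 729, so n = √729 = 27.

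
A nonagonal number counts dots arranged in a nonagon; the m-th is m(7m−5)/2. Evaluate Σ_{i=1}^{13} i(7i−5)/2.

2639

Σ i(7i−5)/2 = (7Σi² − 5Σi) / 2 over i = 1..13.
Σi = 91 and Σi² = 819.
(7·819 − 5·91) / 2 = 5278/2 = 2639.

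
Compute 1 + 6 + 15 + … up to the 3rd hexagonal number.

22

Σ i(2i−1) = 2Σi² − Σi over i = 1..3.
Σi = 6 and Σi² = 14.
2·14 − 1·6 = 22.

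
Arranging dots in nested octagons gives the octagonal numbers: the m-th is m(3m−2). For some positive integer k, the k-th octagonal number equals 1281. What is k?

21

Set n(3n−2) = 1281, giving 3n² − 2n − 1281 = 0.
The discriminant is 4 + 12·1281 = 15376, and √15376 = 124.
So n = (2 + 124) / 6 = 126/6 = 21.
Check: 21·(3·21 − 2) = 1281. ✓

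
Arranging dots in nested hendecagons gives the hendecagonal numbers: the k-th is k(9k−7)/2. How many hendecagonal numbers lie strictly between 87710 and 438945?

The n-th hendecagonal number is n(9n−7)/2.
Smallest index with value > 87710: n = 141 (giving 88971).
Largest index with value < 438945: n = 312 (giving 436956).
Indices 141 through 312: 172 terms.

172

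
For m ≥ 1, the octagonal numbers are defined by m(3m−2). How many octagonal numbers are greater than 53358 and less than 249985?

155

The n-th octagonal number is n(3n−2).
Smallest index with value > 53358: n = 134 (giving 53600).
Largest index with value < 249985: n = 288 (giving 248256).
Indices 134 through 288: 155 terms.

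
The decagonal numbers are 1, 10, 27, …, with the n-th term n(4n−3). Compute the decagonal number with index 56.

12376

56·(4·56 − 3) = 56·221 = 12376.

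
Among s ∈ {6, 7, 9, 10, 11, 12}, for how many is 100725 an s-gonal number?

s = 6: P(6, 224) = 100128 and P(6, 225) = 101025; 100725 is not s-gonal.
s = 7: P(7, 201) = 100701 and P(7, 202) = 101707; 100725 is not s-gonal.
s = 9: P(9, 170) = 100725. ✓
s = 10: P(10, 159) = 100647 and P(10, 160) = 101920; 100725 is not s-gonal.
s = 11: P(11, 150) = 100725. ✓
s = 12: P(12, 142) = 100252 and P(12, 143) = 101673; 100725 is not s-gonal.
Hits: s ∈ {9, 11} → 2.

2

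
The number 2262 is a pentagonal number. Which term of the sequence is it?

Set n(3n−1)/2 = 2262, giving 3n² − n − 4524 = 0.
So n = (1 + 233) / 6 = 234/6 = 39.

39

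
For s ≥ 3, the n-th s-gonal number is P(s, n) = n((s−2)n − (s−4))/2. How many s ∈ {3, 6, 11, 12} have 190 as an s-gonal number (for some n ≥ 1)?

s = 3: P(3, 19) = 190. ✓
s = 6: P(6, 10) = 190. ✓
s = 11: P(11, 6) = 141 and P(11, 7) = 196; 190 is not s-gonal.
s = 12: P(12, 6) = 156 and P(12, 7) = 217; 190 is not s-gonal.
Hits: s ∈ {3, 6} → 2.

2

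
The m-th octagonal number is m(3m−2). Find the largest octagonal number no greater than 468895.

Solve n(3n−2) ≤ 468895 for integer n.
n = 395 gives 467285 ≤ 468895, while n = 396 gives 469656 > 468895; so the answer is 467285.

467285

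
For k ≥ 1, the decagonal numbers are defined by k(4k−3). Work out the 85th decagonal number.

28645

The 85th decagonal number is n(4n−3) with n = 85.
85·(4·85 − 3) = 85·337 = 28645.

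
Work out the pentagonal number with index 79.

9322

The 79th pentagonal number is n(3n−1)/2 with n = 79.
79·(3·79 − 1)/2 = 79·236/2 = 79·118 = 9322.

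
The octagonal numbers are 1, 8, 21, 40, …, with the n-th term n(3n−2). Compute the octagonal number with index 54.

8640

The 54th octagonal number is n(3n−2) with n = 54.
54·(3·54 − 2) = 54·160 = 8640.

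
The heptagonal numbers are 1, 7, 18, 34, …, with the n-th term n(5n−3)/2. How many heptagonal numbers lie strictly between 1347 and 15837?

The n-th heptagonal number is n(5n−3)/2.
Smallest index with value > 1347: n = 24 (giving 1404).
Largest index with value < 15837: n = 79 (giving 15484).
Indices 24 through 79: 56 terms.

56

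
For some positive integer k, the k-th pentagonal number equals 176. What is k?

Set n(3n−1)/2 = 176, giving 3n² − n − 352 = 0.
So n = (1 + 65) / 6 = 66/6 = 11.

11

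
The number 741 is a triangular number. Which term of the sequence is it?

Set n(n+1)/2 = 741, giving n² + n − 1482 = 0.
The discriminant is 1 + 8·741 = 5929, and √5929 = 77.
So n = (-1 + 77) / 2 = 76/2 = 38.

38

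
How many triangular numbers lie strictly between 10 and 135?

11

The n-th triangular number is n(n+1)/2.
Smallest index with value > 10: n = 5 (giving 15).
Largest index with value < 135: n = 15 (giving 120).
Indices 5 through 15: 11 terms.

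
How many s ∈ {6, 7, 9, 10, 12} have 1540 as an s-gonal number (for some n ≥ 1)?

s = 6: P(6, 28) = 1540. ✓
s = 7: P(7, 25) = 1525 and P(7, 26) = 1651; 1540 is not s-gonal.
s = 9: P(9, 21) = 1491 and P(9, 22) = 1639; 1540 is not s-gonal.
s = 10: P(10, 20) = 1540. ✓
s = 12: P(12, 17) = 1377 and P(12, 18) = 1548; 1540 is not s-gonal.
Hits: s ∈ {6, 10} → 2.

2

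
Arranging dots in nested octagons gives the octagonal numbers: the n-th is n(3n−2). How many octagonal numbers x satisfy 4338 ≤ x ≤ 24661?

53

The n-th octagonal number is n(3n−2).
Smallest index with value ≥ 4338: n = 39 (giving 4485).
Largest index with value ≤ 24661: n = 91 (giving 24661).
Indices 39 through 91: 53 terms.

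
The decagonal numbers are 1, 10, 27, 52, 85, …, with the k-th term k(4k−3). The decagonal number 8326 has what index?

46

Set n(4n−3) = 8326, giving 4n² − 3n − 8326 = 0.
So n = (3 + 365) / 8 = 368/8 = 46.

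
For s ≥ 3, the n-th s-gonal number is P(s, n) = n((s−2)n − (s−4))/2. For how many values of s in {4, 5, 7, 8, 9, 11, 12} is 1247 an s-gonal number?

s = 4: P(4, 35) = 1225 and P(4, 36) = 1296; 1247 is not s-gonal.
s = 5: P(5, 29) = 1247. ✓
s = 7: P(7, 22) = 1177 and P(7, 23) = 1288; 1247 is not s-gonal.
s = 8: P(8, 20) = 1160 and P(8, 21) = 1281; 1247 is not s-gonal.
s = 9: P(9, 19) = 1216 and P(9, 20) = 1350; 1247 is not s-gonal.
s = 11: P(11, 17) = 1241 and P(11, 18) = 1395; 1247 is not s-gonal.
s = 12: P(12, 16) = 1216 and P(12, 17) = 1377; 1247 is not s-gonal.
Hits: s ∈ {5} → 1.

1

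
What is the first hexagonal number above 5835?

Solve n(2n−1) > 5835 for integer n.
The largest n with value ≤ 5835 is 54 (since 5778 ≤ 5835 < 5995), so the first above is n = 55, value 5995.

5995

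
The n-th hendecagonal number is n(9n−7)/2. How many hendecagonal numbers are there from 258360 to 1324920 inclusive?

304

The n-th hendecagonal number is n(9n−7)/2.
Smallest index with value ≥ 258360: n = 240 (giving 258360).
Largest index with value ≤ 1324920: n = 543 (giving 1324920).
Indices 240 through 543: 304 terms.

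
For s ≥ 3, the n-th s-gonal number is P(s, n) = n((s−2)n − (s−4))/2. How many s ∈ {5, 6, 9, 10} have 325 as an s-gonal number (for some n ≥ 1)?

2

s = 5: P(5, 14) = 287 and P(5, 15) = 330; 325 is not s-gonal.
s = 6: P(6, 13) = 325. ✓
s = 9: P(9, 10) = 325. ✓
s = 10: P(10, 9) = 297 and P(10, 10) = 370; 325 is not s-gonal.
Hits: s ∈ {6, 9} → 2.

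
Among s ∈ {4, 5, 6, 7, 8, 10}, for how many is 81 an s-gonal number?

s = 4: P(4, 9) = 81. ✓
s = 5: P(5, 7) = 70 and P(5, 8) = 92; 81 is not s-gonal.
s = 6: P(6, 6) = 66 and P(6, 7) = 91; 81 is not s-gonal.
s = 7: P(7, 6) = 81. ✓
s = 8: P(8, 5) = 65 and P(8, 6) = 96; 81 is not s-gonal.
s = 10: P(10, 4) = 52 and P(10, 5) = 85; 81 is not s-gonal.
Hits: s ∈ {4, 7} → 2.

2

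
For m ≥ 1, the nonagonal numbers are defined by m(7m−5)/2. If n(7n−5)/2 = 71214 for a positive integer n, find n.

143

Set n(7n−5)/2 = 71214, giving 7n² − 5n − 142428 = 0.
So n = (5 + 1997) / 14 = 2002/14 = 143.
Check: 143·(7·143 − 5)/2 = 71214. ✓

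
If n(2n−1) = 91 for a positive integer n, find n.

7

Set n(2n−1) = 91, giving 2n² − n − 91 = 0.
So n = (1 + 27) / 4 = 28/4 = 7.
Check: 7·(2·7 − 1) = 91. ✓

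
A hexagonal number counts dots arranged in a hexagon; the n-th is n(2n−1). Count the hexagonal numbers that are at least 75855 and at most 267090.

The n-th hexagonal number is n(2n−1).
Smallest index with value ≥ 75855: n = 195 (giving 75855).
Largest index with value ≤ 267090: n = 365 (giving 266085).
Indices 195 through 365: 171 terms.

171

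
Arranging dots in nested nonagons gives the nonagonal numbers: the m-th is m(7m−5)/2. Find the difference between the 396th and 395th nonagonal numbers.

2766

Consecutive nonagonal numbers differ by 7n − 6: here 7·396 − 6 = 2766.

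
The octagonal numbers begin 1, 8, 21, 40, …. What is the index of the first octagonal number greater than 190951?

253

Solve n(3n−2) > 190951 for integer n.
The largest n with value ≤ 190951 is 252 (since 190008 ≤ 190951 < 191521), so the first above is n = 253, value 191521.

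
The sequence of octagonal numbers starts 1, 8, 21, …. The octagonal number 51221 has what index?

Set n(3n−2) = 51221, giving 3n² − 2n − 51221 = 0.
The discriminant is 4 + 12·51221 = 614656, and √614656 = 784.
So n = (2 + 784) / 6 = 786/6 = 131.
Check: 131·(3·131 − 2) = 51221. ✓

131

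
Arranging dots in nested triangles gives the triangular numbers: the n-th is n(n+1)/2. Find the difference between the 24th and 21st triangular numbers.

69

24·25/2 = 300 and 21·22/2 = 231.
Difference: 300 − 231 = 69.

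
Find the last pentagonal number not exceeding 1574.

1520

Solve n(3n−1)/2 ≤ 1574 for integer n.
n = 32 gives 1520 ≤ 1574, while n = 33 gives 1617 > 1574; so the answer is 1520.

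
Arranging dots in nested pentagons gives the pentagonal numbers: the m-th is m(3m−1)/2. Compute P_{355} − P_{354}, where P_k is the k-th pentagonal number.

Consecutive pentagonal numbers differ by 3n − 2: here 3·355 − 2 = 1063.

1063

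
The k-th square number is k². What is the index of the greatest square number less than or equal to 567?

23

Solve n² ≤ 567 for integer n.
n = 23 gives 529 ≤ 567, while n = 24 gives 576 > 567; so the answer is index 23.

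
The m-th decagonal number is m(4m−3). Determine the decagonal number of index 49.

49·(4·49 − 3) = 49·193 = 9457.

9457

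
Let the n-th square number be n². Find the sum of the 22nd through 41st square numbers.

Σ_{i=22}^{41} i² = 23821 − 3311 = 20510.

20510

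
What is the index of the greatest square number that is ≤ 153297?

Solve n² ≤ 153297 for integer n.
n = 391 gives 152881 ≤ 153297, while n = 392 gives 153664 > 153297; so the answer is index 391.

391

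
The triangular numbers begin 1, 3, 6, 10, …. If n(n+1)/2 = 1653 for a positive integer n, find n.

Set n(n+1)/2 = 1653, giving n² + n − 3306 = 0.
The discriminant is 1 + 8·1653 = 13225, and √13225 = 115.
So n = (-1 + 115) / 2 = 114/2 = 57.

57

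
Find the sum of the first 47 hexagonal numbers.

Σ i(2i−1) = 2Σi² − Σi over i = 1..47.
Σi = 1128 and Σi² = 35720.
2·35720 − 1·1128 = 70312.

70312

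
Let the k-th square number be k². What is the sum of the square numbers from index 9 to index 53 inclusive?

Σ_{i=9}^{53} i² = 51039 − 204 = 50835.

50835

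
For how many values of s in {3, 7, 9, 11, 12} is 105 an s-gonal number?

2

s = 3: P(3, 14) = 105. ✓
s = 7: P(7, 6) = 81 and P(7, 7) = 112; 105 is not s-gonal.
s = 9: P(9, 5) = 75 and P(9, 6) = 111; 105 is not s-gonal.
s = 11: P(11, 5) = 95 and P(11, 6) = 141; 105 is not s-gonal.
s = 12: P(12, 5) = 105. ✓
Hits: s ∈ {3, 12} → 2.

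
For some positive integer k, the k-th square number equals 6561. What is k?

We need n² = 6561, so n = √6561 = 81.
Check: 81² = 6561. ✓

81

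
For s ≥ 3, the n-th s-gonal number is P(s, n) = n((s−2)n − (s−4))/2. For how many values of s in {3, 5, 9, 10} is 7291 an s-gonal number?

s = 3: P(3, 120) = 7260 and P(3, 121) = 7381; 7291 is not s-gonal.
s = 5: P(5, 69) = 7107 and P(5, 70) = 7315; 7291 is not s-gonal.
s = 9: P(9, 46) = 7291. ✓
s = 10: P(10, 43) = 7267 and P(10, 44) = 7612; 7291 is not s-gonal.
Hits: s ∈ {9} → 1.

1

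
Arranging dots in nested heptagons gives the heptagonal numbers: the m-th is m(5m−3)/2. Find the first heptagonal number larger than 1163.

Solve n(5n−3)/2 > 1163 for integer n.
The largest n with value ≤ 1163 is 21 (since 1071 ≤ 1163 < 1177), so the first above is n = 22, value 1177.

1177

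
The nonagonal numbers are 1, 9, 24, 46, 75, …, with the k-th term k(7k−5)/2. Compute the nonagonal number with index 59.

59·(7·59 − 5)/2 = 59·408/2 = 59·204 = 12036.

12036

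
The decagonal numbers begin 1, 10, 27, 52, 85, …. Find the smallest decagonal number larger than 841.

Solve n(4n−3) > 841 for integer n.
The largest n with value ≤ 841 is 14 (since 742 ≤ 841 < 855), so the first above is n = 15, value 855.

855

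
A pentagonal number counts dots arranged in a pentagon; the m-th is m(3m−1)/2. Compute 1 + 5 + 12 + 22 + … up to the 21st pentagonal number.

4851

Σ i(3i−1)/2 = (3Σi² − Σi) / 2 over i = 1..21.
Σi = 231 and Σi² = 3311.
(3·3311 − 1·231) / 2 = 9702/2 = 4851.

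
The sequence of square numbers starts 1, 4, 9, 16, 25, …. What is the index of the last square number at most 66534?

257

Solve n² ≤ 66534 for integer n.
n = 257 gives 66049 ≤ 66534, while n = 258 gives 66564 > 66534; so the answer is index 257.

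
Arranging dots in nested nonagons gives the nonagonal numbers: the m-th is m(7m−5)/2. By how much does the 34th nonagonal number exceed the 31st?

34·(7·34 − 5)/2 = 3961 and 31·(7·31 − 5)/2 = 3286.
Difference: 3961 − 3286 = 675.

675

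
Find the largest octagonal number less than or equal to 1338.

Solve n(3n−2) ≤ 1338 for integer n.
n = 21 gives 1281 ≤ 1338, while n = 22 gives 1408 > 1338; so the answer is 1281.

1281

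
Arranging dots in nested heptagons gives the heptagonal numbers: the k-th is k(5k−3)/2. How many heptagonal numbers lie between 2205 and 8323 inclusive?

29

The n-th heptagonal number is n(5n−3)/2.
Smallest index with value ≥ 2205: n = 30 (giving 2205).
Largest index with value ≤ 8323: n = 58 (giving 8323).
Indices 30 through 58: 29 terms.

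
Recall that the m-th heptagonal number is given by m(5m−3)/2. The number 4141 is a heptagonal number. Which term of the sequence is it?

Set n(5n−3)/2 = 4141, giving 5n² − 3n − 8282 = 0.
The discriminant is 9 + 40·4141 = 165649, and √165649 = 407.
So n = (3 + 407) / 10 = 410/10 = 41.
Check: 41·(5·41 − 3)/2 = 4141. ✓

41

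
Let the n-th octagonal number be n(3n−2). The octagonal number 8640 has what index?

54

Set n(3n−2) = 8640, giving 3n² − 2n − 8640 = 0.
The discriminant is 4 + 12·8640 = 103684, and √103684 = 322.
So n = (2 + 322) / 6 = 324/6 = 54.
Check: 54·(3·54 − 2) = 8640. ✓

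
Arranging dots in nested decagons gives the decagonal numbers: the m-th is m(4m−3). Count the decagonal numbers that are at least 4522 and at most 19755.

The n-th decagonal number is n(4n−3).
Smallest index with value ≥ 4522: n = 34 (giving 4522).
Largest index with value ≤ 19755: n = 70 (giving 19390).
Indices 34 through 70: 37 terms.

37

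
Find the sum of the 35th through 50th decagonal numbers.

Σ i(4i−3) = 4Σi² − 3Σi over i = 35..50.
Σi = 1275 − 595 = 680 and Σi² = 42925 − 13685 = 29240.
4·29240 − 3·680 = 114920.

114920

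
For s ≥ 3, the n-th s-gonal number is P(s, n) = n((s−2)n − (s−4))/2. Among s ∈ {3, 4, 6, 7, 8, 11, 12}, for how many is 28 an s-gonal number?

s = 3: P(3, 7) = 28. ✓
s = 4: P(4, 5) = 25 and P(4, 6) = 36; 28 is not s-gonal.
s = 6: P(6, 4) = 28. ✓
s = 7: P(7, 3) = 18 and P(7, 4) = 34; 28 is not s-gonal.
s = 8: P(8, 3) = 21 and P(8, 4) = 40; 28 is not s-gonal.
s = 11: P(11, 2) = 11 and P(11, 3) = 30; 28 is not s-gonal.
s = 12: P(12, 2) = 12 and P(12, 3) = 33; 28 is not s-gonal.
Hits: s ∈ {3, 6} → 2.

2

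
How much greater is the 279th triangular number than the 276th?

279·280/2 = 39060 and 276·277/2 = 38226.
Difference: 39060 − 38226 = 834.

834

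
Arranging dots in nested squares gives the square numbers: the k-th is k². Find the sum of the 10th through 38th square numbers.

18734

Σ_{i=10}^{38} i² = 19019 − 285 = 18734.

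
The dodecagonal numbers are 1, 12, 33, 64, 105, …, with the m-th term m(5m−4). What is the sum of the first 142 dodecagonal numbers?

4782063

Σ i(5i−4) = 5Σi² − 4Σi over i = 1..142.
Σi = 10153 and Σi² = 964535.
5·964535 − 4·10153 = 4782063.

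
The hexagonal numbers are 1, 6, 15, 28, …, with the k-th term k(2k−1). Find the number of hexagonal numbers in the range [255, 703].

The n-th hexagonal number is n(2n−1).
Smallest index with value ≥ 255: n = 12 (giving 276).
Largest index with value ≤ 703: n = 19 (giving 703).
Indices 12 through 19: 8 terms.

8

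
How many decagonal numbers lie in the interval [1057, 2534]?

The n-th decagonal number is n(4n−3).
Smallest index with value ≥ 1057: n = 17 (giving 1105).
Largest index with value ≤ 2534: n = 25 (giving 2425).
Indices 17 through 25: 9 terms.

9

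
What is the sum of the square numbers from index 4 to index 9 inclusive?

271

Σ_{i=4}^{9} i² = 285 − 14 = 271.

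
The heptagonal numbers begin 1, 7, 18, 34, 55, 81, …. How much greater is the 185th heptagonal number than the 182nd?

185·(5·185 − 3)/2 = 85285 and 182·(5·182 − 3)/2 = 82537.
Difference: 85285 − 82537 = 2748.

2748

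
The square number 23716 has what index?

We need n² = 23716, so n = √23716 = 154.
Check: 154² = 23716. ✓

154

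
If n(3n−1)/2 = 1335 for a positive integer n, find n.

30

Set n(3n−1)/2 = 1335, giving 3n² − n − 2670 = 0.
The discriminant is 1 + 24·1335 = 32041, and √32041 = 179.
So n = (1 + 179) / 6 = 180/6 = 30.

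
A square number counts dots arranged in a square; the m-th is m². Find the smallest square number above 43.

49

Solve n² > 43 for integer n.
The largest n with value ≤ 43 is 6 (since 36 ≤ 43 < 49), so the first above is n = 7, value 49.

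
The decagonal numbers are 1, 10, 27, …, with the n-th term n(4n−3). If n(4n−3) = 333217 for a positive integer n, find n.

Set n(4n−3) = 333217, giving 4n² − 3n − 333217 = 0.
The discriminant is 9 + 16·333217 = 5331481, and √5331481 = 2309.
So n = (3 + 2309) / 8 = 2312/8 = 289.

289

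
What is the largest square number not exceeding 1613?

Solve n² ≤ 1613 for integer n.
n = 40 gives 1600 ≤ 1613, while n = 41 gives 1681 > 1613; so the answer is 1600.

1600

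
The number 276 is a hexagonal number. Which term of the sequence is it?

Set n(2n−1) = 276, giving 2n² − n − 276 = 0.
The discriminant is 1 + 8·276 = 2209, and √2209 = 47.
So n = (1 + 47) / 4 = 48/4 = 12.
Check: 12·(2·12 − 1) = 276. ✓

12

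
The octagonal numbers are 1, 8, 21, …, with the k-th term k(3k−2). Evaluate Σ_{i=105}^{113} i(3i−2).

Σ i(3i−2) = 3Σi² − 2Σi over i = 105..113.
Σi = 6441 − 5460 = 981 and Σi² = 487369 − 380380 = 106989.
3·106989 − 2·981 = 319005.

319005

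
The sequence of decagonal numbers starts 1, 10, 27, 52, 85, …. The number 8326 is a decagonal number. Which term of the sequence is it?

Set n(4n−3) = 8326, giving 4n² − 3n − 8326 = 0.
The discriminant is 9 + 16·8326 = 133225, and √133225 = 365.
So n = (3 + 365) / 8 = 368/8 = 46.

46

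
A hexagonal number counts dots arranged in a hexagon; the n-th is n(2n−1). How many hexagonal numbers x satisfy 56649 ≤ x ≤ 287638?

The n-th hexagonal number is n(2n−1).
Smallest index with value ≥ 56649: n = 169 (giving 56953).
Largest index with value ≤ 287638: n = 379 (giving 286903).
Indices 169 through 379: 211 terms.

211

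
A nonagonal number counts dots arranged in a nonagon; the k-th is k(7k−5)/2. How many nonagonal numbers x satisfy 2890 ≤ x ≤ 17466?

The n-th nonagonal number is n(7n−5)/2.
Smallest index with value ≥ 2890: n = 30 (giving 3075).
Largest index with value ≤ 17466: n = 71 (giving 17466).
Indices 30 through 71: 42 terms.

42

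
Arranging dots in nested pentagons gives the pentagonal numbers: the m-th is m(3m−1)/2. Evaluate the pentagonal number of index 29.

1247

The 29th pentagonal number is n(3n−1)/2 with n = 29.
29·(3·29 − 1)/2 = 29·86/2 = 29·43 = 1247.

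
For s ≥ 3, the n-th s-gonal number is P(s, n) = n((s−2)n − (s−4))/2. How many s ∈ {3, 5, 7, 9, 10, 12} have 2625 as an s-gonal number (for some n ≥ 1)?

1

s = 3: P(3, 71) = 2556 and P(3, 72) = 2628; 2625 is not s-gonal.
s = 5: P(5, 42) = 2625. ✓
s = 7: P(7, 32) = 2512 and P(7, 33) = 2673; 2625 is not s-gonal.
s = 9: P(9, 27) = 2484 and P(9, 28) = 2674; 2625 is not s-gonal.
s = 10: P(10, 25) = 2425 and P(10, 26) = 2626; 2625 is not s-gonal.
s = 12: P(12, 23) = 2553 and P(12, 24) = 2784; 2625 is not s-gonal.
Hits: s ∈ {5} → 1.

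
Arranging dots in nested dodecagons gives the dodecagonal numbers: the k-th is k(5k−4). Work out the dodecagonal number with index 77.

29337

The 77th dodecagonal number is n(5n−4) with n = 77.
77·(5·77 − 4) = 77·381 = 29337.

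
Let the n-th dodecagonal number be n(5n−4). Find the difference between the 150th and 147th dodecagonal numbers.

150·(5·150 − 4) = 111900 and 147·(5·147 − 4) = 107457.
Difference: 111900 − 107457 = 4443.

4443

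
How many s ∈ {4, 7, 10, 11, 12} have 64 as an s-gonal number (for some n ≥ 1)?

s = 4: P(4, 8) = 64. ✓
s = 7: P(7, 5) = 55 and P(7, 6) = 81; 64 is not s-gonal.
s = 10: P(10, 4) = 52 and P(10, 5) = 85; 64 is not s-gonal.
s = 11: P(11, 4) = 58 and P(11, 5) = 95; 64 is not s-gonal.
s = 12: P(12, 4) = 64. ✓
Hits: s ∈ {4, 12} → 2.

2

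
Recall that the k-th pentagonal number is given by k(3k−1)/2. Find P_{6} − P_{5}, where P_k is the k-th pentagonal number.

16

Consecutive pentagonal numbers differ by 3n − 2: here 3·6 − 2 = 16.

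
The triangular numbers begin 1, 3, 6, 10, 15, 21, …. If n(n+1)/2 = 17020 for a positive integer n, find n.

184

Set n(n+1)/2 = 17020, giving n² + n − 34040 = 0.
So n = (-1 + 369) / 2 = 368/2 = 184.
Check: 184·185/2 = 17020. ✓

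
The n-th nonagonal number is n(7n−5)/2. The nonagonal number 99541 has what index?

Set n(7n−5)/2 = 99541, giving 7n² − 5n − 199082 = 0.
So n = (5 + 2361) / 14 = 2366/14 = 169.

169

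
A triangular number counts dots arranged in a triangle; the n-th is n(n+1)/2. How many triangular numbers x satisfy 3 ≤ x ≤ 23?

5

The n-th triangular number is n(n+1)/2.
Smallest index with value ≥ 3: n = 2 (giving 3).
Largest index with value ≤ 23: n = 6 (giving 21).
Indices 2 through 6: 5 terms.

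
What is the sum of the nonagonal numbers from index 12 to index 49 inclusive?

Σ i(7i−5)/2 = (7Σi² − 5Σi) / 2 over i = 12..49.
Σi = 1225 − 66 = 1159 and Σi² = 40425 − 506 = 39919.
(7·39919 − 5·1159) / 2 = 273638/2 = 136819.

136819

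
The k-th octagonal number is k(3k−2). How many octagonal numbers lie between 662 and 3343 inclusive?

The n-th octagonal number is n(3n−2).
Smallest index with value ≥ 662: n = 16 (giving 736).
Largest index with value ≤ 3343: n = 33 (giving 3201).
Indices 16 through 33: 18 terms.

18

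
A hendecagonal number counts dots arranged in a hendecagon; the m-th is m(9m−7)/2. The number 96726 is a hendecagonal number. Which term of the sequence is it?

147

Set n(9n−7)/2 = 96726, giving 9n² − 7n − 193452 = 0.
So n = (7 + 2639) / 18 = 2646/18 = 147.
Check: 147·(9·147 − 7)/2 = 96726. ✓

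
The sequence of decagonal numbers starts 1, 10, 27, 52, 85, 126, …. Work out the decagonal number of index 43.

7267

The 43rd decagonal number is n(4n−3) with n = 43.
43·(4·43 − 3) = 43·169 = 7267.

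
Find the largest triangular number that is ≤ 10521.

Solve n(n+1)/2 ≤ 10521 for integer n.
n = 144 gives 10440 ≤ 10521, while n = 145 gives 10585 > 10521; so the answer is 10440.

10440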